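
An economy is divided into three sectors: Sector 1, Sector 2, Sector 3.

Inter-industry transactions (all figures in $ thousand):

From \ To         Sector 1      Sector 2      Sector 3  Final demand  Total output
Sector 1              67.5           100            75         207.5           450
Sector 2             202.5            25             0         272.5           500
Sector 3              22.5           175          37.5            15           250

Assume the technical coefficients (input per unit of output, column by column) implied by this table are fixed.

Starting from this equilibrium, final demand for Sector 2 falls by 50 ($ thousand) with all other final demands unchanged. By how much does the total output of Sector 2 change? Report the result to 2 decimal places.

Δx_2 = -64.51

Technical coefficients a_ij = z_ij / X_j:
  a_11 = 67.5/450 = 0.15, a_21 = 202.5/450 = 0.45, a_31 = 22.5/450 = 0.05
  a_12 = 100/500 = 0.20, a_22 = 25/500 = 0.05, a_32 = 175/500 = 0.35
  a_13 = 75/250 = 0.30, a_23 = 0/250 = 0.00, a_33 = 37.5/250 = 0.15
I − A =
  [   0.85    -0.20    -0.30]
  [  -0.45     0.95     0.00]
  [  -0.05    -0.35     0.85]
Cofactors of I−A, C_ij = (−1)^(i+j)·(minor ij) (rows/columns in the sector order above):
  C_11 = (0.95)(0.85) − (0.00)(-0.35) = 0.8075
  C_12 = −[(-0.45)(0.85) − (0.00)(-0.05)] = 0.3825
  C_13 = (-0.45)(-0.35) − (0.95)(-0.05) = 0.2050
  C_21 = −[(-0.20)(0.85) − (-0.30)(-0.35)] = 0.2750
  C_22 = (0.85)(0.85) − (-0.30)(-0.05) = 0.7075
  C_23 = −[(0.85)(-0.35) − (-0.20)(-0.05)] = 0.3075
  C_31 = (-0.20)(0.00) − (-0.30)(0.95) = 0.2850
  C_32 = −[(0.85)(0.00) − (-0.30)(-0.45)] = 0.1350
  C_33 = (0.85)(0.95) − (-0.20)(-0.45) = 0.7175
det(I−A) = Σ_j (I−A)_1j·C_1j = (0.85)(0.8075) + (-0.20)(0.3825) + (-0.30)(0.2050) = 0.548375
adj(I−A) = Cᵀ =
  [ 0.8075   0.2750   0.2850]
  [ 0.3825   0.7075   0.1350]
  [ 0.2050   0.3075   0.7175]
(I − A)⁻¹ = adj(I−A) / det(I−A) ≈
  [   1.4725     0.5015     0.5197]
  [   0.6975     1.2902     0.2462]
  [   0.3738     0.5607     1.3084]
Δx = (I − A)⁻¹ Δd with Δd having -50 in the Sector 2 component and 0 elsewhere.
So Δx_2 = L_22 · (-50), where L_22 = adj(I−A)_22 / det(I−A) = 0.7075 / 0.548375.
Δx_2 = 0.7075 × (-50) / 0.548375 = -35.375 / 0.548375 ≈ -64.51.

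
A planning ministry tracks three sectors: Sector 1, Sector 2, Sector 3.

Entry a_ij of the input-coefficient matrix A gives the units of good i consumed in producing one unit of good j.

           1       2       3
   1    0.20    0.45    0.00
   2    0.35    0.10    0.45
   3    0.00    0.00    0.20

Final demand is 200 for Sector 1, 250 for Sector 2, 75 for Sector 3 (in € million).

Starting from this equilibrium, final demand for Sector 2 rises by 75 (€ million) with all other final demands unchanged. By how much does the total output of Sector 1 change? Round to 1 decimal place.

Δx_1 = 60.0

I − A =
  [   0.80    -0.45     0.00]
  [  -0.35     0.90    -0.45]
  [   0.00     0.00     0.80]
Cofactors of I−A, C_ij = (−1)^(i+j)·(minor ij) (rows/columns in the sector order above):
  C_11 = (0.90)(0.80) − (-0.45)(0.00) = 0.7200
  C_12 = −[(-0.35)(0.80) − (-0.45)(0.00)] = 0.2800
  C_13 = (-0.35)(0.00) − (0.90)(0.00) = 0.0000
  C_21 = −[(-0.45)(0.80) − (0.00)(0.00)] = 0.3600
  C_22 = (0.80)(0.80) − (0.00)(0.00) = 0.6400
  C_23 = −[(0.80)(0.00) − (-0.45)(0.00)] = 0.0000
  C_31 = (-0.45)(-0.45) − (0.00)(0.90) = 0.2025
  C_32 = −[(0.80)(-0.45) − (0.00)(-0.35)] = 0.3600
  C_33 = (0.80)(0.90) − (-0.45)(-0.35) = 0.5625
det(I−A) = Σ_j (I−A)_1j·C_1j = (0.80)(0.7200) + (-0.45)(0.2800) + (0.00)(0.0000) = 0.4500
adj(I−A) = Cᵀ =
  [ 0.7200   0.3600   0.2025]
  [ 0.2800   0.6400   0.3600]
  [ 0.0000   0.0000   0.5625]
(I − A)⁻¹ = adj(I−A) / det(I−A) ≈
  [   1.6000     0.8000     0.4500]
  [   0.6222     1.4222     0.8000]
  [   0.0000     0.0000     1.2500]
Δx = (I − A)⁻¹ Δd with Δd having +75 in the Sector 2 component and 0 elsewhere.
So Δx_1 = L_12 · (+75), where L_12 = adj(I−A)_12 / det(I−A) = 0.3600 / 0.4500.
Δx_1 = 0.3600 × (+75) / 0.4500 = 27.00 / 0.4500 = 60.0.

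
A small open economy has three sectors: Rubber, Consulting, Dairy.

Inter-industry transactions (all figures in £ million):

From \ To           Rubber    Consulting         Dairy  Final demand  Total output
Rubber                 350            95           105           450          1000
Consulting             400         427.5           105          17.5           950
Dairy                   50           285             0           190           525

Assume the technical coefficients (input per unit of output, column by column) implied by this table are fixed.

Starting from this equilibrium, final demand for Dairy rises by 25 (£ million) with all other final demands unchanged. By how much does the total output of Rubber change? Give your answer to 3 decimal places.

Δx_R = 13.105

Technical coefficients a_ij = z_ij / X_j:
  a_RR = 350/1000 = 0.35, a_CR = 400/1000 = 0.40, a_DR = 50/1000 = 0.05
  a_RC = 95/950 = 0.10, a_CC = 427.5/950 = 0.45, a_DC = 285/950 = 0.30
  a_RD = 105/525 = 0.20, a_CD = 105/525 = 0.20, a_DD = 0/525 = 0.00
I − A =
  [   0.65    -0.10    -0.20]
  [  -0.40     0.55    -0.20]
  [  -0.05    -0.30     1.00]
Cofactors of I−A, C_ij = (−1)^(i+j)·(minor ij) (rows/columns in the sector order above):
  C_11 = (0.55)(1.00) − (-0.20)(-0.30) = 0.4900
  C_12 = −[(-0.40)(1.00) − (-0.20)(-0.05)] = 0.4100
  C_13 = (-0.40)(-0.30) − (0.55)(-0.05) = 0.1475
  C_21 = −[(-0.10)(1.00) − (-0.20)(-0.30)] = 0.1600
  C_22 = (0.65)(1.00) − (-0.20)(-0.05) = 0.6400
  C_23 = −[(0.65)(-0.30) − (-0.10)(-0.05)] = 0.2000
  C_31 = (-0.10)(-0.20) − (-0.20)(0.55) = 0.1300
  C_32 = −[(0.65)(-0.20) − (-0.20)(-0.40)] = 0.2100
  C_33 = (0.65)(0.55) − (-0.10)(-0.40) = 0.3175
det(I−A) = Σ_j (I−A)_1j·C_1j = (0.65)(0.4900) + (-0.10)(0.4100) + (-0.20)(0.1475) = 0.2480
adj(I−A) = Cᵀ =
  [ 0.4900   0.1600   0.1300]
  [ 0.4100   0.6400   0.2100]
  [ 0.1475   0.2000   0.3175]
(I − A)⁻¹ = adj(I−A) / det(I−A) ≈
  [   1.9758     0.6452     0.5242]
  [   1.6532     2.5806     0.8468]
  [   0.5948     0.8065     1.2802]
Δx = (I − A)⁻¹ Δd with Δd having +25 in the Dairy component and 0 elsewhere.
So Δx_R = L_RD · (+25), where L_RD = adj(I−A)_RD / det(I−A) = 0.1300 / 0.2480.
Δx_R = 0.1300 × (+25) / 0.2480 = 3.25 / 0.2480 ≈ 13.105.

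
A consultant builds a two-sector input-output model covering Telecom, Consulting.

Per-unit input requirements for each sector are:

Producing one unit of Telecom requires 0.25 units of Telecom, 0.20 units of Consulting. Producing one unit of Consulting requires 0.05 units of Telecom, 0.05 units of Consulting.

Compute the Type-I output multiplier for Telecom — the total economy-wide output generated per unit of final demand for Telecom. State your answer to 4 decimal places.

m_T = 1.6370

I − A =
  [   0.75    -0.05]
  [  -0.20     0.95]
det(I−A) = (0.75)(0.95) − (-0.05)(-0.20) = 0.7025
adj(I−A) = [[0.95, 0.05], [0.20, 0.75]]
(I − A)⁻¹ = adj(I−A) / det(I−A) ≈
  [   1.35231     0.07117]
  [   0.28470     1.06762]
The output multiplier for sector j is the column-j sum of the Leontief inverse (I − A)⁻¹ = adj(I−A) / det(I−A).
Column T of adj(I−A): (0.95, 0.20); det(I−A) = 0.7025.
m_T = (0.95 + 0.20) / 0.7025 = 1.15 / 0.7025 ≈ 1.6370.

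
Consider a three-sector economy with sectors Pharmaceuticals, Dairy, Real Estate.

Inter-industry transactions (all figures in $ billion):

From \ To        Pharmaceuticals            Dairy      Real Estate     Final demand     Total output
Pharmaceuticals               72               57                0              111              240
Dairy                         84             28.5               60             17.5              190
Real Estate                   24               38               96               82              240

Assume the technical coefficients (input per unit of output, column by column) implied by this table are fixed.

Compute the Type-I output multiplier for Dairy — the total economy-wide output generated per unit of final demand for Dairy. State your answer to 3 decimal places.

Technical coefficients a_ij = z_ij / X_j:
  a_PP = 72/240 = 0.30, a_DP = 84/240 = 0.35, a_RP = 24/240 = 0.10
  a_PD = 57/190 = 0.30, a_DD = 28.5/190 = 0.15, a_RD = 38/190 = 0.20
  a_PR = 0/240 = 0.00, a_DR = 60/240 = 0.25, a_RR = 96/240 = 0.40
I − A =
  [   0.70    -0.30     0.00]
  [  -0.35     0.85    -0.25]
  [  -0.10    -0.20     0.60]
Cofactors of I−A, C_ij = (−1)^(i+j)·(minor ij) (rows/columns in the sector order above):
  C_11 = (0.85)(0.60) − (-0.25)(-0.20) = 0.4600
  C_12 = −[(-0.35)(0.60) − (-0.25)(-0.10)] = 0.2350
  C_13 = (-0.35)(-0.20) − (0.85)(-0.10) = 0.1550
  C_21 = −[(-0.30)(0.60) − (0.00)(-0.20)] = 0.1800
  C_22 = (0.70)(0.60) − (0.00)(-0.10) = 0.4200
  C_23 = −[(0.70)(-0.20) − (-0.30)(-0.10)] = 0.1700
  C_31 = (-0.30)(-0.25) − (0.00)(0.85) = 0.0750
  C_32 = −[(0.70)(-0.25) − (0.00)(-0.35)] = 0.1750
  C_33 = (0.70)(0.85) − (-0.30)(-0.35) = 0.4900
det(I−A) = Σ_j (I−A)_1j·C_1j = (0.70)(0.4600) + (-0.30)(0.2350) + (0.00)(0.1550) = 0.2515
adj(I−A) = Cᵀ =
  [ 0.4600   0.1800   0.0750]
  [ 0.2350   0.4200   0.1750]
  [ 0.1550   0.1700   0.4900]
(I − A)⁻¹ = adj(I−A) / det(I−A) ≈
  [   1.8290     0.7157     0.2982]
  [   0.9344     1.6700     0.6958]
  [   0.6163     0.6759     1.9483]
The output multiplier for sector j is the column-j sum of the Leontief inverse (I − A)⁻¹ = adj(I−A) / det(I−A).
Column D of adj(I−A): (0.1800, 0.4200, 0.1700); det(I−A) = 0.2515.
m_D = (0.1800 + 0.4200 + 0.1700) / 0.2515 = 0.77 / 0.2515 ≈ 3.062.

m_D = 3.062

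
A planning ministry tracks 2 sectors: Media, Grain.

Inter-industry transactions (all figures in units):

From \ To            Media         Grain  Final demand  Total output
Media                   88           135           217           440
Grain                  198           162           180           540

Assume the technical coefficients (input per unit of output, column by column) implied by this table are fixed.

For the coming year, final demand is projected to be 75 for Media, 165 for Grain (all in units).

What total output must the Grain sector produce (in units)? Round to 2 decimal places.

Technical coefficients a_ij = z_ij / X_j:
  a_MM = 88/440 = 0.20, a_GM = 198/440 = 0.45
  a_MG = 135/540 = 0.25, a_GG = 162/540 = 0.30
I − A =
  [   0.80    -0.25]
  [  -0.45     0.70]
det(I−A) = (0.80)(0.70) − (-0.25)(-0.45) = 0.4475
adj(I−A) = [[0.70, 0.25], [0.45, 0.80]]
(I − A)⁻¹ = adj(I−A) / det(I−A) ≈
  [   1.5642     0.5587]
  [   1.0056     1.7877]
x = (I − A)⁻¹ d = adj(I−A)·d / det(I−A), with det(I−A) = 0.4475:
  x_M = (0.70·75 + 0.25·165) / 0.4475 = 93.75 / 0.4475 ≈ 209.50
  x_G = (0.45·75 + 0.80·165) / 0.4475 = 165.75 / 0.4475 ≈ 370.39

x_G = 370.39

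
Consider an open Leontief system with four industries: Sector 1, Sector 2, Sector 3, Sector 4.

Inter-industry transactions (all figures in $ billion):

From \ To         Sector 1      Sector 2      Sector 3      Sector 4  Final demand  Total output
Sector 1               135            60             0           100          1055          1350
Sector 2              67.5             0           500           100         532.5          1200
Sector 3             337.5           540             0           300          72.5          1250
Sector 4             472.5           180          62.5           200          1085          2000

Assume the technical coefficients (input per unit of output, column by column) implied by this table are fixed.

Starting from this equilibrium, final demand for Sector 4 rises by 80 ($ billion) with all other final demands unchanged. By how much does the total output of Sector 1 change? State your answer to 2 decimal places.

Technical coefficients a_ij = z_ij / X_j:
  a_11 = 135/1350 = 0.10, a_21 = 67.5/1350 = 0.05, a_31 = 337.5/1350 = 0.25, a_41 = 472.5/1350 = 0.35
  a_12 = 60/1200 = 0.05, a_22 = 0/1200 = 0.00, a_32 = 540/1200 = 0.45, a_42 = 180/1200 = 0.15
  a_13 = 0/1250 = 0.00, a_23 = 500/1250 = 0.40, a_33 = 0/1250 = 0.00, a_43 = 62.5/1250 = 0.05
  a_14 = 100/2000 = 0.05, a_24 = 100/2000 = 0.05, a_34 = 300/2000 = 0.15, a_44 = 200/2000 = 0.10
I − A =
  [   0.90    -0.05     0.00    -0.05]
  [  -0.05     1.00    -0.40    -0.05]
  [  -0.25    -0.45     1.00    -0.15]
  [  -0.35    -0.15    -0.05     0.90]
Compute the cofactors C_ij = (−1)^(i+j)·(3×3 minor ij) of I−A; the adjugate is their transpose:
adj(I−A) = Cᵀ =
  [ 0.712875   0.053250   0.023625   0.046500]
  [ 0.173750   0.785125   0.319375   0.106500]
  [ 0.304875   0.392625   0.782250   0.169125]
  [ 0.323125   0.173375   0.105875   0.730500]
det(I−A) = Σ_j (I−A)_1j·C_1j = (0.90)(0.712875) + (-0.05)(0.173750) + (0.00)(0.304875) + (-0.05)(0.323125) = 0.61674375
(I − A)⁻¹ = adj(I−A) / det(I−A) ≈
  [   1.1559     0.0863     0.0383     0.0754]
  [   0.2817     1.2730     0.5178     0.1727]
  [   0.4943     0.6366     1.2684     0.2742]
  [   0.5239     0.2811     0.1717     1.1844]
Δx = (I − A)⁻¹ Δd with Δd having +80 in the Sector 4 component and 0 elsewhere.
So Δx_1 = L_14 · (+80), where L_14 = adj(I−A)_14 / det(I−A) = 0.046500 / 0.61674375.
Δx_1 = 0.046500 × (+80) / 0.61674375 = 3.72 / 0.61674375 ≈ 6.03.

Δx_1 = 6.03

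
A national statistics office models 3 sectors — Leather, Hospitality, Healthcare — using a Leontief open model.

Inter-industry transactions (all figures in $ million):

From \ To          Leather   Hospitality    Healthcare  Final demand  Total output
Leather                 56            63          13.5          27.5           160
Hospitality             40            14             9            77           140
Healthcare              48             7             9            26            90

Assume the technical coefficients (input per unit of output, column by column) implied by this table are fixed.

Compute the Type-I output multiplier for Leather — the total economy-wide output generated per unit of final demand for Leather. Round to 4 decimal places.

m_1 = 3.6668

Technical coefficients a_ij = z_ij / X_j:
  a_11 = 56/160 = 0.35, a_21 = 40/160 = 0.25, a_31 = 48/160 = 0.30
  a_12 = 63/140 = 0.45, a_22 = 14/140 = 0.10, a_32 = 7/140 = 0.05
  a_13 = 13.5/90 = 0.15, a_23 = 9/90 = 0.10, a_33 = 9/90 = 0.10
I − A =
  [   0.65    -0.45    -0.15]
  [  -0.25     0.90    -0.10]
  [  -0.30    -0.05     0.90]
Cofactors of I−A, C_ij = (−1)^(i+j)·(minor ij) (rows/columns in the sector order above):
  C_11 = (0.90)(0.90) − (-0.10)(-0.05) = 0.8050
  C_12 = −[(-0.25)(0.90) − (-0.10)(-0.30)] = 0.2550
  C_13 = (-0.25)(-0.05) − (0.90)(-0.30) = 0.2825
  C_21 = −[(-0.45)(0.90) − (-0.15)(-0.05)] = 0.4125
  C_22 = (0.65)(0.90) − (-0.15)(-0.30) = 0.5400
  C_23 = −[(0.65)(-0.05) − (-0.45)(-0.30)] = 0.1675
  C_31 = (-0.45)(-0.10) − (-0.15)(0.90) = 0.1800
  C_32 = −[(0.65)(-0.10) − (-0.15)(-0.25)] = 0.1025
  C_33 = (0.65)(0.90) − (-0.45)(-0.25) = 0.4725
det(I−A) = Σ_j (I−A)_1j·C_1j = (0.65)(0.8050) + (-0.45)(0.2550) + (-0.15)(0.2825) = 0.366125
adj(I−A) = Cᵀ =
  [ 0.8050   0.4125   0.1800]
  [ 0.2550   0.5400   0.1025]
  [ 0.2825   0.1675   0.4725]
(I − A)⁻¹ = adj(I−A) / det(I−A) ≈
  [   2.19870     1.12666     0.49164]
  [   0.69648     1.47491     0.27996]
  [   0.77159     0.45749     1.29054]
The output multiplier for sector j is the column-j sum of the Leontief inverse (I − A)⁻¹ = adj(I−A) / det(I−A).
Column 1 of adj(I−A): (0.8050, 0.2550, 0.2825); det(I−A) = 0.366125.
m_1 = (0.8050 + 0.2550 + 0.2825) / 0.366125 = 1.3425 / 0.366125 ≈ 3.6668.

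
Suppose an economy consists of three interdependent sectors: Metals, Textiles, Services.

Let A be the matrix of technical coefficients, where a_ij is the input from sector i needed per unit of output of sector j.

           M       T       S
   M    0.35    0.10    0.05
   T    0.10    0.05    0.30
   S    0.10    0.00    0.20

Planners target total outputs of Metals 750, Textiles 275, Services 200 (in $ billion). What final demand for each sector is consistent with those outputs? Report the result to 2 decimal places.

d_M = 450.00, d_T = 126.25, d_S = 85.00

I − A =
  [   0.65    -0.10    -0.05]
  [  -0.10     0.95    -0.30]
  [  -0.10     0.00     0.80]
d = (I − A) x:
  d_M = (+0.65)·750 + (-0.10)·275 + (-0.05)·200 = 450.00
  d_T = (-0.10)·750 + (+0.95)·275 + (-0.30)·200 = 126.25
  d_S = (-0.10)·750 + (+0.00)·275 + (+0.80)·200 = 85.00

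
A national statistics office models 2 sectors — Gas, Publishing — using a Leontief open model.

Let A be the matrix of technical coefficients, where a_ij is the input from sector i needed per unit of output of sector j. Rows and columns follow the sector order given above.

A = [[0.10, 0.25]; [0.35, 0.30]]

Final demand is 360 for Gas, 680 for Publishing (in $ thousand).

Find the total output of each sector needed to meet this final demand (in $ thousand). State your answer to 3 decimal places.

I − A =
  [   0.90    -0.25]
  [  -0.35     0.70]
det(I−A) = (0.90)(0.70) − (-0.25)(-0.35) = 0.5425
adj(I−A) = [[0.70, 0.25], [0.35, 0.90]]
(I − A)⁻¹ = adj(I−A) / det(I−A) ≈
  [   1.2903     0.4608]
  [   0.6452     1.6590]
x = (I − A)⁻¹ d = adj(I−A)·d / det(I−A), with det(I−A) = 0.5425:
  x_G = (0.70·360 + 0.25·680) / 0.5425 = 422.00 / 0.5425 ≈ 777.880
  x_P = (0.35·360 + 0.90·680) / 0.5425 = 738.00 / 0.5425 ≈ 1360.369

x_G = 777.880, x_P = 1360.369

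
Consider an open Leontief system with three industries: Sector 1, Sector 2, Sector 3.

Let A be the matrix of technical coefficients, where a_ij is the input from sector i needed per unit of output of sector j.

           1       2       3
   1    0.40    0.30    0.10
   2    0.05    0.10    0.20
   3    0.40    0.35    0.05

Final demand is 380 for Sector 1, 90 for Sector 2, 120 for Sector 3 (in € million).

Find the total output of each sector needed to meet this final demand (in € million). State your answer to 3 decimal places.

x_1 = 873.671, x_2 = 281.392, x_3 = 597.848

I − A =
  [   0.60    -0.30    -0.10]
  [  -0.05     0.90    -0.20]
  [  -0.40    -0.35     0.95]
Cofactors of I−A, C_ij = (−1)^(i+j)·(minor ij) (rows/columns in the sector order above):
  C_11 = (0.90)(0.95) − (-0.20)(-0.35) = 0.7850
  C_12 = −[(-0.05)(0.95) − (-0.20)(-0.40)] = 0.1275
  C_13 = (-0.05)(-0.35) − (0.90)(-0.40) = 0.3775
  C_21 = −[(-0.30)(0.95) − (-0.10)(-0.35)] = 0.3200
  C_22 = (0.60)(0.95) − (-0.10)(-0.40) = 0.5300
  C_23 = −[(0.60)(-0.35) − (-0.30)(-0.40)] = 0.3300
  C_31 = (-0.30)(-0.20) − (-0.10)(0.90) = 0.1500
  C_32 = −[(0.60)(-0.20) − (-0.10)(-0.05)] = 0.1250
  C_33 = (0.60)(0.90) − (-0.30)(-0.05) = 0.5250
det(I−A) = Σ_j (I−A)_1j·C_1j = (0.60)(0.7850) + (-0.30)(0.1275) + (-0.10)(0.3775) = 0.3950
adj(I−A) = Cᵀ =
  [ 0.7850   0.3200   0.1500]
  [ 0.1275   0.5300   0.1250]
  [ 0.3775   0.3300   0.5250]
(I − A)⁻¹ = adj(I−A) / det(I−A) ≈
  [   1.9873     0.8101     0.3797]
  [   0.3228     1.3418     0.3165]
  [   0.9557     0.8354     1.3291]
x = (I − A)⁻¹ d = adj(I−A)·d / det(I−A), with det(I−A) = 0.3950:
  x_1 = (0.7850·380 + 0.3200·90 + 0.1500·120) / 0.3950 = 345.10 / 0.3950 ≈ 873.671
  x_2 = (0.1275·380 + 0.5300·90 + 0.1250·120) / 0.3950 = 111.15 / 0.3950 ≈ 281.392
  x_3 = (0.3775·380 + 0.3300·90 + 0.5250·120) / 0.3950 = 236.15 / 0.3950 ≈ 597.848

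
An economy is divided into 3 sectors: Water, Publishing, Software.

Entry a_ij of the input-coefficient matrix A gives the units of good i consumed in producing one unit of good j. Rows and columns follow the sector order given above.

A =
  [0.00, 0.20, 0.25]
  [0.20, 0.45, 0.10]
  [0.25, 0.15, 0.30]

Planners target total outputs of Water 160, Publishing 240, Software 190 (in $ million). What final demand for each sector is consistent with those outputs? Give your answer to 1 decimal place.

d_W = 64.5, d_P = 81.0, d_S = 57.0

I − A =
  [   1.00    -0.20    -0.25]
  [  -0.20     0.55    -0.10]
  [  -0.25    -0.15     0.70]
d = (I − A) x:
  d_W = (+1.00)·160 + (-0.20)·240 + (-0.25)·190 = 64.5
  d_P = (-0.20)·160 + (+0.55)·240 + (-0.10)·190 = 81.0
  d_S = (-0.25)·160 + (-0.15)·240 + (+0.70)·190 = 57.0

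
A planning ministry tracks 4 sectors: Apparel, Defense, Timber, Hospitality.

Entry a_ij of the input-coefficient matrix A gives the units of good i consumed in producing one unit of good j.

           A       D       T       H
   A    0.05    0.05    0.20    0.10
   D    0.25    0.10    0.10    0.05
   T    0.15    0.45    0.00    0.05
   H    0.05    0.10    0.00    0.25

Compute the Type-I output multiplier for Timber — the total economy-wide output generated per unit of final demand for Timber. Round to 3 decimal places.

m_T = 1.623

I − A =
  [   0.95    -0.05    -0.20    -0.10]
  [  -0.25     0.90    -0.10    -0.05]
  [  -0.15    -0.45     1.00    -0.05]
  [  -0.05    -0.10     0.00     0.75]
Compute the cofactors C_ij = (−1)^(i+j)·(3×3 minor ij) of I−A; the adjugate is their transpose:
adj(I−A) = Cᵀ =
  [ 0.635750   0.116000   0.138750   0.101750]
  [ 0.201500   0.684500   0.108750   0.079750]
  [ 0.189500   0.330375   0.620000   0.088625]
  [ 0.069250   0.099000   0.023750   0.749500]
det(I−A) = Σ_j (I−A)_1j·C_1j = (0.95)(0.635750) + (-0.05)(0.201500) + (-0.20)(0.189500) + (-0.10)(0.069250) = 0.5490625
(I − A)⁻¹ = adj(I−A) / det(I−A) ≈
  [   1.1579     0.2113     0.2527     0.1853]
  [   0.3670     1.2467     0.1981     0.1452]
  [   0.3451     0.6017     1.1292     0.1614]
  [   0.1261     0.1803     0.0433     1.3651]
The output multiplier for sector j is the column-j sum of the Leontief inverse (I − A)⁻¹ = adj(I−A) / det(I−A).
Column T of adj(I−A): (0.138750, 0.108750, 0.620000, 0.023750); det(I−A) = 0.5490625.
m_T = (0.138750 + 0.108750 + 0.620000 + 0.023750) / 0.5490625 = 0.89125 / 0.5490625 ≈ 1.623.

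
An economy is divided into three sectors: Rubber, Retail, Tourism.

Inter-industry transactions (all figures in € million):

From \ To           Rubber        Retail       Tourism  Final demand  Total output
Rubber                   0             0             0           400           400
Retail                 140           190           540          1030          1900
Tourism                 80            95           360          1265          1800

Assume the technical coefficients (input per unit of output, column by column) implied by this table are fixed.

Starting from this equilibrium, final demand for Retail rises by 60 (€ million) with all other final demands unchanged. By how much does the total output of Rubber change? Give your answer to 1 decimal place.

Δx_1 = 0.0

Technical coefficients a_ij = z_ij / X_j:
  a_11 = 0/400 = 0.00, a_21 = 140/400 = 0.35, a_31 = 80/400 = 0.20
  a_12 = 0/1900 = 0.00, a_22 = 190/1900 = 0.10, a_32 = 95/1900 = 0.05
  a_13 = 0/1800 = 0.00, a_23 = 540/1800 = 0.30, a_33 = 360/1800 = 0.20
I − A =
  [   1.00     0.00     0.00]
  [  -0.35     0.90    -0.30]
  [  -0.20    -0.05     0.80]
Cofactors of I−A, C_ij = (−1)^(i+j)·(minor ij) (rows/columns in the sector order above):
  C_11 = (0.90)(0.80) − (-0.30)(-0.05) = 0.7050
  C_12 = −[(-0.35)(0.80) − (-0.30)(-0.20)] = 0.3400
  C_13 = (-0.35)(-0.05) − (0.90)(-0.20) = 0.1975
  C_21 = −[(0.00)(0.80) − (0.00)(-0.05)] = 0.0000
  C_22 = (1.00)(0.80) − (0.00)(-0.20) = 0.8000
  C_23 = −[(1.00)(-0.05) − (0.00)(-0.20)] = 0.0500
  C_31 = (0.00)(-0.30) − (0.00)(0.90) = 0.0000
  C_32 = −[(1.00)(-0.30) − (0.00)(-0.35)] = 0.3000
  C_33 = (1.00)(0.90) − (0.00)(-0.35) = 0.9000
det(I−A) = Σ_j (I−A)_1j·C_1j = (1.00)(0.7050) + (0.00)(0.3400) + (0.00)(0.1975) = 0.7050
adj(I−A) = Cᵀ =
  [ 0.7050   0.0000   0.0000]
  [ 0.3400   0.8000   0.3000]
  [ 0.1975   0.0500   0.9000]
(I − A)⁻¹ = adj(I−A) / det(I−A) ≈
  [   1.0000     0.0000     0.0000]
  [   0.4823     1.1348     0.4255]
  [   0.2801     0.0709     1.2766]
Δx = (I − A)⁻¹ Δd with Δd having +60 in the Retail component and 0 elsewhere.
So Δx_1 = L_12 · (+60), where L_12 = adj(I−A)_12 / det(I−A) = 0.0000 / 0.7050.
Δx_1 = 0.0000 × (+60) / 0.7050 = 0.00 / 0.7050 = 0.0.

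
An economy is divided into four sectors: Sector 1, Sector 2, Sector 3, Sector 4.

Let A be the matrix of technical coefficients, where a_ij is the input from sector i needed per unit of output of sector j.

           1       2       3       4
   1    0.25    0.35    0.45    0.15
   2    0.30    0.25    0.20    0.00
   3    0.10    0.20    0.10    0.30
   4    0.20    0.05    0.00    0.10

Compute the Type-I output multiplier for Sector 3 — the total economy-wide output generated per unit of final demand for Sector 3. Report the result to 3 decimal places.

m_3 = 4.735

I − A =
  [   0.75    -0.35    -0.45    -0.15]
  [  -0.30     0.75    -0.20     0.00]
  [  -0.10    -0.20     0.90    -0.30]
  [  -0.20    -0.05     0.00     0.90]
Compute the cofactors C_ij = (−1)^(i+j)·(3×3 minor ij) of I−A; the adjugate is their transpose:
adj(I−A) = Cᵀ =
  [ 0.56850   0.37800   0.36825   0.21750]
  [ 0.27300   0.51300   0.25050   0.12900]
  [ 0.17100   0.19350   0.38700   0.15750]
  [ 0.14150   0.11250   0.09575   0.31400]
det(I−A) = Σ_j (I−A)_1j·C_1j = (0.75)(0.56850) + (-0.35)(0.27300) + (-0.45)(0.17100) + (-0.15)(0.14150) = 0.23265
(I − A)⁻¹ = adj(I−A) / det(I−A) ≈
  [   2.4436     1.6248     1.5828     0.9349]
  [   1.1734     2.2050     1.0767     0.5545]
  [   0.7350     0.8317     1.6634     0.6770]
  [   0.6082     0.4836     0.4116     1.3497]
The output multiplier for sector j is the column-j sum of the Leontief inverse (I − A)⁻¹ = adj(I−A) / det(I−A).
Column 3 of adj(I−A): (0.36825, 0.25050, 0.38700, 0.09575); det(I−A) = 0.23265.
m_3 = (0.36825 + 0.25050 + 0.38700 + 0.09575) / 0.23265 = 1.1015 / 0.23265 ≈ 4.735.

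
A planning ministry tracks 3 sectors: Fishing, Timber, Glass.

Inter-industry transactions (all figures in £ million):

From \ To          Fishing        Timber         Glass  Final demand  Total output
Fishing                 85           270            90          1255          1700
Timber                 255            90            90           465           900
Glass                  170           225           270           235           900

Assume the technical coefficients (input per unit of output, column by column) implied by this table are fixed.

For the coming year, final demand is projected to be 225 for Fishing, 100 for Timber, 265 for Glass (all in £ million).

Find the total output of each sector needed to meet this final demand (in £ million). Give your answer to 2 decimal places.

x_1 = 362.89, x_2 = 228.48, x_3 = 512.01

Technical coefficients a_ij = z_ij / X_j:
  a_11 = 85/1700 = 0.05, a_21 = 255/1700 = 0.15, a_31 = 170/1700 = 0.10
  a_12 = 270/900 = 0.30, a_22 = 90/900 = 0.10, a_32 = 225/900 = 0.25
  a_13 = 90/900 = 0.10, a_23 = 90/900 = 0.10, a_33 = 270/900 = 0.30
I − A =
  [   0.95    -0.30    -0.10]
  [  -0.15     0.90    -0.10]
  [  -0.10    -0.25     0.70]
Cofactors of I−A, C_ij = (−1)^(i+j)·(minor ij) (rows/columns in the sector order above):
  C_11 = (0.90)(0.70) − (-0.10)(-0.25) = 0.6050
  C_12 = −[(-0.15)(0.70) − (-0.10)(-0.10)] = 0.1150
  C_13 = (-0.15)(-0.25) − (0.90)(-0.10) = 0.1275
  C_21 = −[(-0.30)(0.70) − (-0.10)(-0.25)] = 0.2350
  C_22 = (0.95)(0.70) − (-0.10)(-0.10) = 0.6550
  C_23 = −[(0.95)(-0.25) − (-0.30)(-0.10)] = 0.2675
  C_31 = (-0.30)(-0.10) − (-0.10)(0.90) = 0.1200
  C_32 = −[(0.95)(-0.10) − (-0.10)(-0.15)] = 0.1100
  C_33 = (0.95)(0.90) − (-0.30)(-0.15) = 0.8100
det(I−A) = Σ_j (I−A)_1j·C_1j = (0.95)(0.6050) + (-0.30)(0.1150) + (-0.10)(0.1275) = 0.5275
adj(I−A) = Cᵀ =
  [ 0.6050   0.2350   0.1200]
  [ 0.1150   0.6550   0.1100]
  [ 0.1275   0.2675   0.8100]
(I − A)⁻¹ = adj(I−A) / det(I−A) ≈
  [   1.1469     0.4455     0.2275]
  [   0.2180     1.2417     0.2085]
  [   0.2417     0.5071     1.5355]
x = (I − A)⁻¹ d = adj(I−A)·d / det(I−A), with det(I−A) = 0.5275:
  x_1 = (0.6050·225 + 0.2350·100 + 0.1200·265) / 0.5275 = 191.425 / 0.5275 ≈ 362.89
  x_2 = (0.1150·225 + 0.6550·100 + 0.1100·265) / 0.5275 = 120.525 / 0.5275 ≈ 228.48
  x_3 = (0.1275·225 + 0.2675·100 + 0.8100·265) / 0.5275 = 270.0875 / 0.5275 ≈ 512.01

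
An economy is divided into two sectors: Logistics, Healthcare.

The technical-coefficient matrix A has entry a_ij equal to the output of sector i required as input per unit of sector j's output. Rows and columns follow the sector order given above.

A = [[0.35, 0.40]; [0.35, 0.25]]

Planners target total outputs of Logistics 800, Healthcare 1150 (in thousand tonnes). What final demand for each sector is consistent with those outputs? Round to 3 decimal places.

I − A =
  [   0.65    -0.40]
  [  -0.35     0.75]
d = (I − A) x:
  d_L = (+0.65)·800 + (-0.40)·1150 = 60.000
  d_H = (-0.35)·800 + (+0.75)·1150 = 582.500

d_L = 60.000, d_H = 582.500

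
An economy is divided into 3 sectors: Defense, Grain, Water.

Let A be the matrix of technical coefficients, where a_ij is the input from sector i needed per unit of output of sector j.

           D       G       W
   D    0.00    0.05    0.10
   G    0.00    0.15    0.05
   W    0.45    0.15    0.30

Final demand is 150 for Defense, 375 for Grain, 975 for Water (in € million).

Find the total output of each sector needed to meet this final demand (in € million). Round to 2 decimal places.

I − A =
  [   1.00    -0.05    -0.10]
  [   0.00     0.85    -0.05]
  [  -0.45    -0.15     0.70]
Cofactors of I−A, C_ij = (−1)^(i+j)·(minor ij) (rows/columns in the sector order above):
  C_11 = (0.85)(0.70) − (-0.05)(-0.15) = 0.5875
  C_12 = −[(0.00)(0.70) − (-0.05)(-0.45)] = 0.0225
  C_13 = (0.00)(-0.15) − (0.85)(-0.45) = 0.3825
  C_21 = −[(-0.05)(0.70) − (-0.10)(-0.15)] = 0.0500
  C_22 = (1.00)(0.70) − (-0.10)(-0.45) = 0.6550
  C_23 = −[(1.00)(-0.15) − (-0.05)(-0.45)] = 0.1725
  C_31 = (-0.05)(-0.05) − (-0.10)(0.85) = 0.0875
  C_32 = −[(1.00)(-0.05) − (-0.10)(0.00)] = 0.0500
  C_33 = (1.00)(0.85) − (-0.05)(0.00) = 0.8500
det(I−A) = Σ_j (I−A)_1j·C_1j = (1.00)(0.5875) + (-0.05)(0.0225) + (-0.10)(0.3825) = 0.548125
adj(I−A) = Cᵀ =
  [ 0.5875   0.0500   0.0875]
  [ 0.0225   0.6550   0.0500]
  [ 0.3825   0.1725   0.8500]
(I − A)⁻¹ = adj(I−A) / det(I−A) ≈
  [   1.0718     0.0912     0.1596]
  [   0.0410     1.1950     0.0912]
  [   0.6978     0.3147     1.5507]
x = (I − A)⁻¹ d = adj(I−A)·d / det(I−A), with det(I−A) = 0.548125:
  x_D = (0.5875·150 + 0.0500·375 + 0.0875·975) / 0.548125 = 192.1875 / 0.548125 ≈ 350.63
  x_G = (0.0225·150 + 0.6550·375 + 0.0500·975) / 0.548125 = 297.75 / 0.548125 ≈ 543.22
  x_W = (0.3825·150 + 0.1725·375 + 0.8500·975) / 0.548125 = 950.8125 / 0.548125 ≈ 1734.66

x_D = 350.63, x_G = 543.22, x_W = 1734.66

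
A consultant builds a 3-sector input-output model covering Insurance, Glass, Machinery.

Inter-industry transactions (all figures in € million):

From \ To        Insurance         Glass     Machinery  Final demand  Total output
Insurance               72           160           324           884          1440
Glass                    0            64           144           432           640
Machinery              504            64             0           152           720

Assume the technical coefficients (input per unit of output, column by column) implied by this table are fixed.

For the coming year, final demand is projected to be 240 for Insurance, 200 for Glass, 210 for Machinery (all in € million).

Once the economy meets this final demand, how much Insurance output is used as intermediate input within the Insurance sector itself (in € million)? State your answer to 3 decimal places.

Technical coefficients a_ij = z_ij / X_j:
  a_11 = 72/1440 = 0.05, a_21 = 0/1440 = 0.00, a_31 = 504/1440 = 0.35
  a_12 = 160/640 = 0.25, a_22 = 64/640 = 0.10, a_32 = 64/640 = 0.10
  a_13 = 324/720 = 0.45, a_23 = 144/720 = 0.20, a_33 = 0/720 = 0.00
I − A =
  [   0.95    -0.25    -0.45]
  [   0.00     0.90    -0.20]
  [  -0.35    -0.10     1.00]
Cofactors of I−A, C_ij = (−1)^(i+j)·(minor ij) (rows/columns in the sector order above):
  C_11 = (0.90)(1.00) − (-0.20)(-0.10) = 0.8800
  C_12 = −[(0.00)(1.00) − (-0.20)(-0.35)] = 0.0700
  C_13 = (0.00)(-0.10) − (0.90)(-0.35) = 0.3150
  C_21 = −[(-0.25)(1.00) − (-0.45)(-0.10)] = 0.2950
  C_22 = (0.95)(1.00) − (-0.45)(-0.35) = 0.7925
  C_23 = −[(0.95)(-0.10) − (-0.25)(-0.35)] = 0.1825
  C_31 = (-0.25)(-0.20) − (-0.45)(0.90) = 0.4550
  C_32 = −[(0.95)(-0.20) − (-0.45)(0.00)] = 0.1900
  C_33 = (0.95)(0.90) − (-0.25)(0.00) = 0.8550
det(I−A) = Σ_j (I−A)_1j·C_1j = (0.95)(0.8800) + (-0.25)(0.0700) + (-0.45)(0.3150) = 0.67675
adj(I−A) = Cᵀ =
  [ 0.8800   0.2950   0.4550]
  [ 0.0700   0.7925   0.1900]
  [ 0.3150   0.1825   0.8550]
(I − A)⁻¹ = adj(I−A) / det(I−A) ≈
  [   1.3003     0.4359     0.6723]
  [   0.1034     1.1710     0.2808]
  [   0.4655     0.2697     1.2634]
First solve x = (I − A)⁻¹ d = adj(I−A)·d / det(I−A); in particular x_1 = (0.8800·240 + 0.2950·200 + 0.4550·210) / 0.67675 = 365.75 / 0.67675 ≈ 540.45068.
Intermediate flow from 1 to 1: z_11 = a_11 · x_1 = 0.05 × 365.75 / 0.67675 = 18.2875 / 0.67675 ≈ 27.023.

z_11 = 27.023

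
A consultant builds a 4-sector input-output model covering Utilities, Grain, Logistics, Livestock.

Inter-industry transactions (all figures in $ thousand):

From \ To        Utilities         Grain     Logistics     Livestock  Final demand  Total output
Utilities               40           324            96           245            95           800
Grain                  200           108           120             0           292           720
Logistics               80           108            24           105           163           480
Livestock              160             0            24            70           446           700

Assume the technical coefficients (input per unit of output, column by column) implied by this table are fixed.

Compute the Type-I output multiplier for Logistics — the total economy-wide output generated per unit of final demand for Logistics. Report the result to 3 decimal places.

Technical coefficients a_ij = z_ij / X_j:
  a_11 = 40/800 = 0.05, a_21 = 200/800 = 0.25, a_31 = 80/800 = 0.10, a_41 = 160/800 = 0.20
  a_12 = 324/720 = 0.45, a_22 = 108/720 = 0.15, a_32 = 108/720 = 0.15, a_42 = 0/720 = 0.00
  a_13 = 96/480 = 0.20, a_23 = 120/480 = 0.25, a_33 = 24/480 = 0.05, a_43 = 24/480 = 0.05
  a_14 = 245/700 = 0.35, a_24 = 0/700 = 0.00, a_34 = 105/700 = 0.15, a_44 = 70/700 = 0.10
I − A =
  [   0.95    -0.45    -0.20    -0.35]
  [  -0.25     0.85    -0.25     0.00]
  [  -0.10    -0.15     0.95    -0.15]
  [  -0.20     0.00    -0.05     0.90]
Compute the cofactors C_ij = (−1)^(i+j)·(3×3 minor ij) of I−A; the adjugate is their transpose:
adj(I−A) = Cᵀ =
  [ 0.686625   0.411000   0.269125   0.311875]
  [ 0.241875   0.712875   0.245625   0.135000]
  [ 0.135750   0.171750   0.566000   0.147125]
  [ 0.160125   0.100875   0.091250   0.588875]
det(I−A) = Σ_j (I−A)_1j·C_1j = (0.95)(0.686625) + (-0.45)(0.241875) + (-0.20)(0.135750) + (-0.35)(0.160125) = 0.46025625
(I − A)⁻¹ = adj(I−A) / det(I−A) ≈
  [   1.4918     0.8930     0.5847     0.6776]
  [   0.5255     1.5489     0.5337     0.2933]
  [   0.2949     0.3732     1.2297     0.3197]
  [   0.3479     0.2192     0.1983     1.2795]
The output multiplier for sector j is the column-j sum of the Leontief inverse (I − A)⁻¹ = adj(I−A) / det(I−A).
Column 3 of adj(I−A): (0.269125, 0.245625, 0.566000, 0.091250); det(I−A) = 0.46025625.
m_3 = (0.269125 + 0.245625 + 0.566000 + 0.091250) / 0.46025625 = 1.172 / 0.46025625 ≈ 2.546.

m_3 = 2.546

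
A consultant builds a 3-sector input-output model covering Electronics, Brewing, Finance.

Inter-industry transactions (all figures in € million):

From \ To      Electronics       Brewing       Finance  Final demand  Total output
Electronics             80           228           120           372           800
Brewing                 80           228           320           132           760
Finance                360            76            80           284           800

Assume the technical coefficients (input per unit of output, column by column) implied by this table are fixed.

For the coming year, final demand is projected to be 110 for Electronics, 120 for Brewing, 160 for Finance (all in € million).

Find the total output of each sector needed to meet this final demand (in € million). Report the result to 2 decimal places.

x_1 = 336.70, x_2 = 445.61, x_3 = 395.64

Technical coefficients a_ij = z_ij / X_j:
  a_11 = 80/800 = 0.10, a_21 = 80/800 = 0.10, a_31 = 360/800 = 0.45
  a_12 = 228/760 = 0.30, a_22 = 228/760 = 0.30, a_32 = 76/760 = 0.10
  a_13 = 120/800 = 0.15, a_23 = 320/800 = 0.40, a_33 = 80/800 = 0.10
I − A =
  [   0.90    -0.30    -0.15]
  [  -0.10     0.70    -0.40]
  [  -0.45    -0.10     0.90]
Cofactors of I−A, C_ij = (−1)^(i+j)·(minor ij) (rows/columns in the sector order above):
  C_11 = (0.70)(0.90) − (-0.40)(-0.10) = 0.5900
  C_12 = −[(-0.10)(0.90) − (-0.40)(-0.45)] = 0.2700
  C_13 = (-0.10)(-0.10) − (0.70)(-0.45) = 0.3250
  C_21 = −[(-0.30)(0.90) − (-0.15)(-0.10)] = 0.2850
  C_22 = (0.90)(0.90) − (-0.15)(-0.45) = 0.7425
  C_23 = −[(0.90)(-0.10) − (-0.30)(-0.45)] = 0.2250
  C_31 = (-0.30)(-0.40) − (-0.15)(0.70) = 0.2250
  C_32 = −[(0.90)(-0.40) − (-0.15)(-0.10)] = 0.3750
  C_33 = (0.90)(0.70) − (-0.30)(-0.10) = 0.6000
det(I−A) = Σ_j (I−A)_1j·C_1j = (0.90)(0.5900) + (-0.30)(0.2700) + (-0.15)(0.3250) = 0.40125
adj(I−A) = Cᵀ =
  [ 0.5900   0.2850   0.2250]
  [ 0.2700   0.7425   0.3750]
  [ 0.3250   0.2250   0.6000]
(I − A)⁻¹ = adj(I−A) / det(I−A) ≈
  [   1.4704     0.7103     0.5607]
  [   0.6729     1.8505     0.9346]
  [   0.8100     0.5607     1.4953]
x = (I − A)⁻¹ d = adj(I−A)·d / det(I−A), with det(I−A) = 0.40125:
  x_1 = (0.5900·110 + 0.2850·120 + 0.2250·160) / 0.40125 = 135.10 / 0.40125 ≈ 336.70
  x_2 = (0.2700·110 + 0.7425·120 + 0.3750·160) / 0.40125 = 178.80 / 0.40125 ≈ 445.61
  x_3 = (0.3250·110 + 0.2250·120 + 0.6000·160) / 0.40125 = 158.75 / 0.40125 ≈ 395.64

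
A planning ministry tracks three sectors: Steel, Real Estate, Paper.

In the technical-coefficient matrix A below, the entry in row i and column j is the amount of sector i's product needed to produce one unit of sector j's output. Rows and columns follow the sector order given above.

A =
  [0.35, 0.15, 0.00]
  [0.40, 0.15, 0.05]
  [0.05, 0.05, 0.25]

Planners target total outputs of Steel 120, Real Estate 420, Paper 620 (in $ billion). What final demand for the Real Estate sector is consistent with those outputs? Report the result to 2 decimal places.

I − A =
  [   0.65    -0.15     0.00]
  [  -0.40     0.85    -0.05]
  [  -0.05    -0.05     0.75]
d = (I − A) x:
  d_S = (+0.65)·120 + (-0.15)·420 + (+0.00)·620 = 15.00
  d_R = (-0.40)·120 + (+0.85)·420 + (-0.05)·620 = 278.00
  d_P = (-0.05)·120 + (-0.05)·420 + (+0.75)·620 = 438.00

d_R = 278.00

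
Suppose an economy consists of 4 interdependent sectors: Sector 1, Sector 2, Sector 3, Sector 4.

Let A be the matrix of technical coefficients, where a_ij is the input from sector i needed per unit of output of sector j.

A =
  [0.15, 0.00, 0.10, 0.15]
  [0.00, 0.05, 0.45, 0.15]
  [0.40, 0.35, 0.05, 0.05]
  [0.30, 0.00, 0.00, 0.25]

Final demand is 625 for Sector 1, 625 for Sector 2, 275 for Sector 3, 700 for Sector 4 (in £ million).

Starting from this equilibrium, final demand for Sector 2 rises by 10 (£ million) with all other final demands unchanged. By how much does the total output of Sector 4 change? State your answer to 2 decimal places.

Δx_4 = 0.26

I − A =
  [   0.85     0.00    -0.10    -0.15]
  [   0.00     0.95    -0.45    -0.15]
  [  -0.40    -0.35     0.95    -0.05]
  [  -0.30     0.00     0.00     0.75]
Compute the cofactors C_ij = (−1)^(i+j)·(3×3 minor ij) of I−A; the adjugate is their transpose:
adj(I−A) = Cᵀ =
  [ 0.558750   0.026250   0.071250   0.121750]
  [ 0.184500   0.531375   0.271125   0.161250]
  [ 0.315000   0.207375   0.562875   0.142000]
  [ 0.223500   0.010500   0.028500   0.595250]
det(I−A) = Σ_j (I−A)_1j·C_1j = (0.85)(0.558750) + (0.00)(0.184500) + (-0.10)(0.315000) + (-0.15)(0.223500) = 0.4099125
(I − A)⁻¹ = adj(I−A) / det(I−A) ≈
  [   1.3631     0.0640     0.1738     0.2970]
  [   0.4501     1.2963     0.6614     0.3934]
  [   0.7685     0.5059     1.3732     0.3464]
  [   0.5452     0.0256     0.0695     1.4521]
Δx = (I − A)⁻¹ Δd with Δd having +10 in the Sector 2 component and 0 elsewhere.
So Δx_4 = L_42 · (+10), where L_42 = adj(I−A)_42 / det(I−A) = 0.010500 / 0.4099125.
Δx_4 = 0.010500 × (+10) / 0.4099125 = 0.105 / 0.4099125 ≈ 0.26.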